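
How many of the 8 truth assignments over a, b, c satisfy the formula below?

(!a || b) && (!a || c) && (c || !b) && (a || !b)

There are 2^3 = 8 truth assignments over (a, b, c).
Check each against the 4 clauses (columns in the order a, b, c):
  F F F  ✓ satisfies all
  F F T  ✓ satisfies all
  F T F  ✗ fails (c || !b)
  F T T  ✗ fails (a || !b)
  T F F  ✗ fails (!a || b)
  T F T  ✗ fails (!a || b)
  T T F  ✗ fails (!a || c)
  T T T  ✓ satisfies all
3 of the 8 rows are models.

3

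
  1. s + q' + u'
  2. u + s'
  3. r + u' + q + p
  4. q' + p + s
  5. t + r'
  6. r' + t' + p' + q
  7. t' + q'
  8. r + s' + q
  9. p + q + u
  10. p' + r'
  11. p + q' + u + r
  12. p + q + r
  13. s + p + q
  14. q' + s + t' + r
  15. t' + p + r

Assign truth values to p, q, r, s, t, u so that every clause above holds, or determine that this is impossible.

p ↦ 1,  q ↦ 0,  r ↦ 0,  s ↦ 0,  t ↦ 1,  u ↦ 0

Suppose u = 0.
Unit clause (s') forces s = 0.
Suppose q = 0.
Unit clause (p) forces p = 1.
Unit clause (r') forces r = 0.
No clause remains; t is free.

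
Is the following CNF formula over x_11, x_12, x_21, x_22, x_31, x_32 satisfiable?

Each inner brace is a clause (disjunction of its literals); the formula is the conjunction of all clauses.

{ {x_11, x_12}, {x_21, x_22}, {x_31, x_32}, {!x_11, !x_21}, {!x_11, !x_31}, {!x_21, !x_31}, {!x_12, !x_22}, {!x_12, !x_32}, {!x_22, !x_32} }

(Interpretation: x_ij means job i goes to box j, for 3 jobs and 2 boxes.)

Unsatisfiable

Try x_11 = true.
Unit clause (!x_21) forces x_21 = false.
Unit clause (x_22) forces x_22 = true.
Unit clause (!x_31) forces x_31 = false.
Unit clause (x_32) forces x_32 = true.
That conflicts with the unit clause (!x_32).
Undo x_11 and try x_11 = false.
Unit clause (x_12) forces x_12 = true.
Unit clause (!x_22) forces x_22 = false.
Unit clause (x_21) forces x_21 = true.
Unit clause (!x_31) forces x_31 = false.
Unit clause (x_32) forces x_32 = true.
That conflicts with the unit clause (!x_32).
Either choice for x_11 ends in contradiction.
No assignment satisfies every clause.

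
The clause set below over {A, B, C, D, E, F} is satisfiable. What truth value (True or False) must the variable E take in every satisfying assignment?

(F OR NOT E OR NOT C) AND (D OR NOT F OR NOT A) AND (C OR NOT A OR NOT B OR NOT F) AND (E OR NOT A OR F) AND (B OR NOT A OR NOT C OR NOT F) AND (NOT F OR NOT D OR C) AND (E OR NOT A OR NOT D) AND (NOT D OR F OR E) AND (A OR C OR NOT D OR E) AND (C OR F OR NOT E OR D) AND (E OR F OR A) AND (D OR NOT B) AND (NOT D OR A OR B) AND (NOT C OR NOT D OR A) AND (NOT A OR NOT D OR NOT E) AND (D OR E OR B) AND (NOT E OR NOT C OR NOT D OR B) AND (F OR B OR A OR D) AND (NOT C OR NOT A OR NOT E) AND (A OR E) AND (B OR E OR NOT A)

Suppose E = false.
From the singleton clause (A), A = true.
From the singleton clause (F), F = true.
From the singleton clause (D), D = true.
But (NOT D) is also a unit clause — contradiction.
So every satisfying assignment has E = True.

True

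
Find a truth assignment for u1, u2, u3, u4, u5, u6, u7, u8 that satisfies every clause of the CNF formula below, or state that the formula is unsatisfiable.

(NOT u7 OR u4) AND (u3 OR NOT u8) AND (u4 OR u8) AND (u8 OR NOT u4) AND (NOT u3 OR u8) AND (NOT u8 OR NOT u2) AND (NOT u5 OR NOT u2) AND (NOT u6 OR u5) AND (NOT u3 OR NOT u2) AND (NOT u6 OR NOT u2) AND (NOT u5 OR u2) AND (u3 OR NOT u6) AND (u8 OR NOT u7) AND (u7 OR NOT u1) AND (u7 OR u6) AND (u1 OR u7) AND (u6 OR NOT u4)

Suppose u7 = false.
The clause (NOT u1) is unit, so u1 = false.
That conflicts with the unit clause (u1).
That branch fails; take u7 = true instead.
The clause (u4) is unit, so u4 = true.
The clause (u8) is unit, so u8 = true.
The clause (u3) is unit, so u3 = true.
The clause (NOT u2) is unit, so u2 = false.
The clause (NOT u5) is unit, so u5 = false.
The clause (NOT u6) is unit, so u6 = false.
That conflicts with the unit clause (u6).
Both values of u7 lead to a conflict.

UNSATISFIABLE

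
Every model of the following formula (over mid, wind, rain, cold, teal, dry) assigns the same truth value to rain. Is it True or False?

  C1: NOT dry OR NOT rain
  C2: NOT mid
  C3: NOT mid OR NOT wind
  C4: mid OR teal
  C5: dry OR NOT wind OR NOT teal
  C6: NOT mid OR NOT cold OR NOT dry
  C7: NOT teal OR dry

False

Suppose rain = true.
(NOT dry) alone gives dry = false.
(NOT mid) alone gives mid = false.
(teal) alone gives teal = true.
Now (NOT teal) is unsatisfied and unit — conflict.
So every satisfying assignment has rain = False.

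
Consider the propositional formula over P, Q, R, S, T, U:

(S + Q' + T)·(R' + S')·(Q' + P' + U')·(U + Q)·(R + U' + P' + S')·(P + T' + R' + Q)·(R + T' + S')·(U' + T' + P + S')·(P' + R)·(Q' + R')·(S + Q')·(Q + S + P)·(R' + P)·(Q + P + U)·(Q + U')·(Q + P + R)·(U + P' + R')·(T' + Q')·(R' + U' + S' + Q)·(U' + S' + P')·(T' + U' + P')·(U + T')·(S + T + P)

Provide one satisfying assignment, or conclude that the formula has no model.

Suppose R = 0.
The clause (P') is unit, so P = 0.
The clause (Q) is unit, so Q = 1.
The clause (S) is unit, so S = 1.
The clause (T') is unit, so T = 0.
No clause remains; U is free.

P ↦ 0, Q ↦ 1, R ↦ 0, S ↦ 1, T ↦ 0, U ↦ 1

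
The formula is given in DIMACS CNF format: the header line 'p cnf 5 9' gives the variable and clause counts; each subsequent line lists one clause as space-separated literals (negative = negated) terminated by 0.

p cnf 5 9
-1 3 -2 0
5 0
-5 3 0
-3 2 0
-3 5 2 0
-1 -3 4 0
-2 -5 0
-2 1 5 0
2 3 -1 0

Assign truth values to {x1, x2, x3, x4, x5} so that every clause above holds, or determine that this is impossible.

From the singleton clause (x5), x5 = True.
From the singleton clause (x3), x3 = True.
From the singleton clause (x2), x2 = True.
Now (¬x2) is unsatisfied and unit — conflict.

UNSATISFIABLE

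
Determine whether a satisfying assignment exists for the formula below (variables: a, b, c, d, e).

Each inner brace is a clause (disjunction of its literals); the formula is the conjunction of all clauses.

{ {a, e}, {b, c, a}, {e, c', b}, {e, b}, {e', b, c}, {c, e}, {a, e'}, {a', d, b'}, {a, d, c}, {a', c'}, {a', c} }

Suppose a = 1.
(c') alone gives c = 0.
Now (c) is unsatisfied and unit — conflict.
Undo a and try a = 0.
(e) alone gives e = 1.
Now (e') is unsatisfied and unit — conflict.
Neither a = 1 nor a = 0 works.
No assignment satisfies every clause.

Unsatisfiable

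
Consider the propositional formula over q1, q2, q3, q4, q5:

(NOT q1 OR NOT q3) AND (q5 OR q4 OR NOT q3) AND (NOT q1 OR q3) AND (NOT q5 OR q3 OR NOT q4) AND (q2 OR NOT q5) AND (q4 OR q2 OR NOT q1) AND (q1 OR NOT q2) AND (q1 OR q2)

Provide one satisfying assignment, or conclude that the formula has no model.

UNSATISFIABLE

Suppose q1 = false.
The clause (NOT q2) is unit, so q2 = false.
Now (q2) is unsatisfied and unit — conflict.
Backtrack on q1: now try q1 = true.
The clause (NOT q3) is unit, so q3 = false.
Now (q3) is unsatisfied and unit — conflict.
Neither q1 = true nor q1 = false works.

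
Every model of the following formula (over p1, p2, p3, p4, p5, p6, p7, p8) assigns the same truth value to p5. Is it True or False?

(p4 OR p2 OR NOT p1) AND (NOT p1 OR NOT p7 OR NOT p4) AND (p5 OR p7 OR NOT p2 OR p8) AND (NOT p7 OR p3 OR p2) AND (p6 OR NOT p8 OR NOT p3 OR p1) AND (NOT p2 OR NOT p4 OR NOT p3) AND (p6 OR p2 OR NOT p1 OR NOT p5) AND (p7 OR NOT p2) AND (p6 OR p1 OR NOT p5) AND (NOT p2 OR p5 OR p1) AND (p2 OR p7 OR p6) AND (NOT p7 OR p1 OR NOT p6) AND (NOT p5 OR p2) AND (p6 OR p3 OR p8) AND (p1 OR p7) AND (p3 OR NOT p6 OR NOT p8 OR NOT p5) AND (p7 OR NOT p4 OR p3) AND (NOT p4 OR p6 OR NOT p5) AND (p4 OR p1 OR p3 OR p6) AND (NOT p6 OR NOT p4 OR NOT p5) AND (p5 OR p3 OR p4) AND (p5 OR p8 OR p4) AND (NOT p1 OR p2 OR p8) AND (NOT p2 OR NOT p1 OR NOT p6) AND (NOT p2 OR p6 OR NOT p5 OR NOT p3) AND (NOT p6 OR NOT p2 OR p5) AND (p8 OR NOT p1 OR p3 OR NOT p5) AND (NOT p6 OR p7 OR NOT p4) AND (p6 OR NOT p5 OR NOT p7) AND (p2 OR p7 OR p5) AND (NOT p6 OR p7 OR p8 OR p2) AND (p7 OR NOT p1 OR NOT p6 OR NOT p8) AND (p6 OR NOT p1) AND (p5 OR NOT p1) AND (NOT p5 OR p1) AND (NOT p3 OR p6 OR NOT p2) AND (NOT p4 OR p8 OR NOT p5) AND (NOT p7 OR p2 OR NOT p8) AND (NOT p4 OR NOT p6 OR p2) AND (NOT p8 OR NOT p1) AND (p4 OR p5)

Suppose p5 = true.
(p2) alone gives p2 = true.
(p7) alone gives p7 = true.
(p6) alone gives p6 = true.
(p1) alone gives p1 = true.
But (NOT p1) is also a unit clause — contradiction.
So every satisfying assignment has p5 = False.

False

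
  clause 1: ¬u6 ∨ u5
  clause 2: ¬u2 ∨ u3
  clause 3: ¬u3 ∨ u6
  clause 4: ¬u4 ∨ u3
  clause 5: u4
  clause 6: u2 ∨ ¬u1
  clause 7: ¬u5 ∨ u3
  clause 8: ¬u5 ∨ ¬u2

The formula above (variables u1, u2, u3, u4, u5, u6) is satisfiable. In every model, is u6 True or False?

True

Suppose u6 = False.
From the singleton clause (¬u3), u3 = False.
From the singleton clause (¬u2), u2 = False.
From the singleton clause (¬u4), u4 = False.
That conflicts with the unit clause (u4).
So every satisfying assignment has u6 = True.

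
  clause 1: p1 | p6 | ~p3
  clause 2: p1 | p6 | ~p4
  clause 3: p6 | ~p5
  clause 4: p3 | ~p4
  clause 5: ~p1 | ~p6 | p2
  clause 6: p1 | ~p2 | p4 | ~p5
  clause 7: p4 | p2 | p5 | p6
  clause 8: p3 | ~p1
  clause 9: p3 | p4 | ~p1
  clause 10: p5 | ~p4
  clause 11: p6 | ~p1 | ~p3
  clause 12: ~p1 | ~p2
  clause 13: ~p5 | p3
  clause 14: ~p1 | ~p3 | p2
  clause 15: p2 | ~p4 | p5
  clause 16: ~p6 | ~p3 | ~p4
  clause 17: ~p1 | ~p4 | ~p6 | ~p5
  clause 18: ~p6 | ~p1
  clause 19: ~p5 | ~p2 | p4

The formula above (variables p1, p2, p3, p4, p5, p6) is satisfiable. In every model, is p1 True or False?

Suppose p1 = 1.
Unit clause (p3) forces p3 = 1.
Unit clause (p6) forces p6 = 1.
That conflicts with the unit clause (~p6).
So every satisfying assignment has p1 = False.

False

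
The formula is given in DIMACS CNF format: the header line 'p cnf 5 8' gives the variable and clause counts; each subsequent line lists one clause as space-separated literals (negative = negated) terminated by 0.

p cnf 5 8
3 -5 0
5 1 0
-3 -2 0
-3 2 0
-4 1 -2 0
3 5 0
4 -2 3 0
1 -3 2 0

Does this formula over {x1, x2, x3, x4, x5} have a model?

No, unsatisfiable

Branch on x3: set x3 = True.
(¬x2) alone gives x2 = False.
Now (x2) is unsatisfied and unit — conflict.
Backtrack on x3: now try x3 = False.
(¬x5) alone gives x5 = False.
Now (x5) is unsatisfied and unit — conflict.
Both values of x3 lead to a conflict.
No assignment satisfies every clause.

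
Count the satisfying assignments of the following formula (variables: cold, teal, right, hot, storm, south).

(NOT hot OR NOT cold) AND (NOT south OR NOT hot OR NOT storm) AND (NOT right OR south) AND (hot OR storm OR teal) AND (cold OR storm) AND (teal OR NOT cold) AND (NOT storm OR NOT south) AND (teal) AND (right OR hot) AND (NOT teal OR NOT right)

There are 2^6 = 64 truth assignments over (cold, teal, right, hot, storm, south).
Split on hot. With hot = true, the clauses containing hot are satisfied and NOT hot drops from the rest; 1 of the 2^5 = 32 assignments to the other variables satisfy what remains.
With hot = false, by the same count on the reduced clause set, 0 assignments work.
Total: 1 + 0 = 1.

1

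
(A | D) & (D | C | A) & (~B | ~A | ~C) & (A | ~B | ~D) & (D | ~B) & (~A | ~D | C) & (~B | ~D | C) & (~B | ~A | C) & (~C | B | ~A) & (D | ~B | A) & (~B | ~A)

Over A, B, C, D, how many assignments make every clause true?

There are 2^4 = 16 truth assignments over (A, B, C, D).
Check each against the 11 clauses (columns in the order A, B, C, D):
  F F F F  ✗ fails (A | D)
  F F F T  ✓ satisfies all
  F F T F  ✗ fails (A | D)
  F F T T  ✓ satisfies all
  F T F F  ✗ fails (A | D)
  F T F T  ✗ fails (A | ~B | ~D)
  F T T F  ✗ fails (A | D)
  F T T T  ✗ fails (A | ~B | ~D)
  T F F F  ✓ satisfies all
  T F F T  ✗ fails (~A | ~D | C)
  T F T F  ✗ fails (~C | B | ~A)
  T F T T  ✗ fails (~C | B | ~A)
  T T F F  ✗ fails (D | ~B)
  T T F T  ✗ fails (~A | ~D | C)
  T T T F  ✗ fails (~B | ~A | ~C)
  T T T T  ✗ fails (~B | ~A | ~C)
3 of the 16 rows are models.

3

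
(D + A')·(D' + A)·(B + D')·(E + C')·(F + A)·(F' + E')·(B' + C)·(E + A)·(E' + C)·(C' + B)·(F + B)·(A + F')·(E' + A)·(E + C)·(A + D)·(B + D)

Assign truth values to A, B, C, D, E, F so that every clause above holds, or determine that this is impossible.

Try D = 1.
The clause (A) is unit, so A = 1.
The clause (B) is unit, so B = 1.
The clause (C) is unit, so C = 1.
The clause (E) is unit, so E = 1.
The clause (F') is unit, so F = 0.
Every clause now holds.

A: 1; B: 1; C: 1; D: 1; E: 1; F: 0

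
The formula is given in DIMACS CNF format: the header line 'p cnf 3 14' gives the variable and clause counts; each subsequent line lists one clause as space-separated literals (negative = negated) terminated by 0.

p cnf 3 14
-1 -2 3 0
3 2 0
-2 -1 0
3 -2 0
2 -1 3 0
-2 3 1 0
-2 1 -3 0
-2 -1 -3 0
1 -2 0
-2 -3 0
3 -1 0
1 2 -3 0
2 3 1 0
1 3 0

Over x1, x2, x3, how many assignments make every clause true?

There are 2^3 = 8 truth assignments over (x1, x2, x3).
Check each against the 14 clauses (columns in the order x1, x2, x3):
  F F F  ✗ fails (x3 ∨ x2)
  F F T  ✗ fails (x1 ∨ x2 ∨ ¬x3)
  F T F  ✗ fails (x3 ∨ ¬x2)
  F T T  ✗ fails (¬x2 ∨ x1 ∨ ¬x3)
  T F F  ✗ fails (x3 ∨ x2)
  T F T  ✓ satisfies all
  T T F  ✗ fails (¬x1 ∨ ¬x2 ∨ x3)
  T T T  ✗ fails (¬x2 ∨ ¬x1)
1 of the 8 rows is a model.

1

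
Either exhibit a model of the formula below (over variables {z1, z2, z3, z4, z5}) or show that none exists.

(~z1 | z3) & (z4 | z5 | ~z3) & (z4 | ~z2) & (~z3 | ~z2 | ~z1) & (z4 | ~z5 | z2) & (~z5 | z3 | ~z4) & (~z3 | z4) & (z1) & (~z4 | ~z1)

UNSATISFIABLE

Unit clause (z1) forces z1 = 1.
Unit clause (z3) forces z3 = 1.
Unit clause (~z2) forces z2 = 0.
Unit clause (z4) forces z4 = 1.
Now (~z4) is unsatisfied and unit — conflict.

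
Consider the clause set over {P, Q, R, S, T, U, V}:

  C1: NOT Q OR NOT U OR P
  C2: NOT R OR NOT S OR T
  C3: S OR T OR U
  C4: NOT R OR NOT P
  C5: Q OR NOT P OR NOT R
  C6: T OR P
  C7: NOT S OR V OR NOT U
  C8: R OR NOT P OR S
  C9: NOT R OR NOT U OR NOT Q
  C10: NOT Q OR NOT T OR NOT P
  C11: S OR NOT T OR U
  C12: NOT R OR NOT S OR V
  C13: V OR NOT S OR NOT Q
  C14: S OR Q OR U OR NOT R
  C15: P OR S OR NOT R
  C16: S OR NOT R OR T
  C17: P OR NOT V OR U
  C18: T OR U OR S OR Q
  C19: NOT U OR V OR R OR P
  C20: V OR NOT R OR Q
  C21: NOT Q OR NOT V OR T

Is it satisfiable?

Yes

Branch on R: set R = false.
Branch on T: set T = true.
Branch on P: set P = true.
Unit clause (S) forces S = true.
Unit clause (NOT Q) forces Q = false.
Branch on V: set V = true.
No clause remains; U is free.
A satisfying assignment: P ↦ true; Q ↦ false; R ↦ false; S ↦ true; T ↦ true; U ↦ true; V ↦ true.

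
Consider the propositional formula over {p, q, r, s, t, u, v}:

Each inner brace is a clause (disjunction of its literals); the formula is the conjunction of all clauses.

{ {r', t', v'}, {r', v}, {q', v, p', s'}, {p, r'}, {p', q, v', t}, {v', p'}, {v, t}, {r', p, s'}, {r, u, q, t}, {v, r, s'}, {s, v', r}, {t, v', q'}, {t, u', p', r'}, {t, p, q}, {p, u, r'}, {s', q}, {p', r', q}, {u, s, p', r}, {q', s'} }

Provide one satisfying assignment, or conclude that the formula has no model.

p: 0,  q: 0,  r: 0,  s: 0,  t: 1,  u: 0,  v: 0

Case r = 0:
Case v = 0:
(t) alone gives t = 1.
(s') alone gives s = 0.
Case u = 0:
(p') alone gives p = 0.
No clause remains; q is free.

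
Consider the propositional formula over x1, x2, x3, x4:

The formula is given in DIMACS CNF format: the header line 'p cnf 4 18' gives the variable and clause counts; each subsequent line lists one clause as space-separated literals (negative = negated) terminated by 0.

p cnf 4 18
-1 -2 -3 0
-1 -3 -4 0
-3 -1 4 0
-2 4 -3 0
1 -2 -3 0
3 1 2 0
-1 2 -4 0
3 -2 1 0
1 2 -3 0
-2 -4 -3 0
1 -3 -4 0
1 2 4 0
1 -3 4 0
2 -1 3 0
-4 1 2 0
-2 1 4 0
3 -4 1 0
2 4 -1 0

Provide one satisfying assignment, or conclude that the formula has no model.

Case x1 = True:
Case x2 = True:
Unit clause (¬x3) forces x3 = False.
Every clause is now satisfied; x4 is unconstrained.

x1: True; x2: True; x3: False; x4: False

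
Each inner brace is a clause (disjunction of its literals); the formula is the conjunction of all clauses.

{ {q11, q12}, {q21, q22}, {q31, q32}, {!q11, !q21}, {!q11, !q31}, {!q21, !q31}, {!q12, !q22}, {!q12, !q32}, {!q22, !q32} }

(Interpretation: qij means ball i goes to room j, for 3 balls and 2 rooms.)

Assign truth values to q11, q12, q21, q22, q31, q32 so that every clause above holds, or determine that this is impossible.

UNSATISFIABLE

Branch on q11: set q11 = true.
From the singleton clause (!q21), q21 = false.
From the singleton clause (q22), q22 = true.
From the singleton clause (!q31), q31 = false.
From the singleton clause (q32), q32 = true.
That conflicts with the unit clause (!q32).
That branch fails; take q11 = false instead.
From the singleton clause (q12), q12 = true.
From the singleton clause (!q22), q22 = false.
From the singleton clause (q21), q21 = true.
From the singleton clause (!q31), q31 = false.
From the singleton clause (q32), q32 = true.
That conflicts with the unit clause (!q32).
Neither q11 = true nor q11 = false works.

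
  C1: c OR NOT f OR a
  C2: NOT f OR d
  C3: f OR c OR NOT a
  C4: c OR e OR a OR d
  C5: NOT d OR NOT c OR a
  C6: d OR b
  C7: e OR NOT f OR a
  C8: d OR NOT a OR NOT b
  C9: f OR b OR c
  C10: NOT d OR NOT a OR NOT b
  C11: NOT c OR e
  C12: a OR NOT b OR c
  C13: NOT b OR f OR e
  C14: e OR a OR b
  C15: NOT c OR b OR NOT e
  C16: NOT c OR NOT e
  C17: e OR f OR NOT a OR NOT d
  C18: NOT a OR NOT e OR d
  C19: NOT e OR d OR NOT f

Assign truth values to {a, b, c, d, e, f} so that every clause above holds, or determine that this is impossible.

a ↦ true, b ↦ false, c ↦ false, d ↦ true, e ↦ false, f ↦ true

Branch on f: set f = true.
Unit clause (d) forces d = true.
Branch on c: set c = false.
Unit clause (a) forces a = true.
Unit clause (NOT b) forces b = false.
No clause remains; e is free.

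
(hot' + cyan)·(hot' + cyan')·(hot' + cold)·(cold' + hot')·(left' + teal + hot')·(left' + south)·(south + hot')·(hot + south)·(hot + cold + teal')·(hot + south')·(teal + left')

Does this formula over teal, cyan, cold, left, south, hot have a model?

No, unsatisfiable

Case hot = 0:
From the singleton clause (south), south = 1.
Now (south') is unsatisfied and unit — conflict.
That branch fails; take hot = 1 instead.
From the singleton clause (cyan), cyan = 1.
Now (cyan') is unsatisfied and unit — conflict.
Neither hot = 1 nor hot = 0 works.
No assignment satisfies every clause.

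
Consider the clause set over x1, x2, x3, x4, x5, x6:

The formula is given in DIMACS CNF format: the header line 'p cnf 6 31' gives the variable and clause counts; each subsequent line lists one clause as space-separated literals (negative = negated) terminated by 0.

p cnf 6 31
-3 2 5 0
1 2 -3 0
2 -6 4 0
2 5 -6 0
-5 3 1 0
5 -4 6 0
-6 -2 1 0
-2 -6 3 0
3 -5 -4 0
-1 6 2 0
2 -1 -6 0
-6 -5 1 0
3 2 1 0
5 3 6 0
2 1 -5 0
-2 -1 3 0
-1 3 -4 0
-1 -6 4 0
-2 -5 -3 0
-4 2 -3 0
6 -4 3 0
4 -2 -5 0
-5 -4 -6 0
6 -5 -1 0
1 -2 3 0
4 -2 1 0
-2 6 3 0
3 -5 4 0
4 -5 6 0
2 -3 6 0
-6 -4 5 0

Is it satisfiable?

Yes

Branch on x3: set x3 = True.
Branch on x2: set x2 = True.
From the singleton clause (¬x5), x5 = False.
Branch on x4: set x4 = False.
From the singleton clause (x1), x1 = True.
From the singleton clause (¬x6), x6 = False.
This assignment satisfies each clause.
A satisfying assignment: x1 ↦ True, x2 ↦ True, x3 ↦ True, x4 ↦ False, x5 ↦ False, x6 ↦ False.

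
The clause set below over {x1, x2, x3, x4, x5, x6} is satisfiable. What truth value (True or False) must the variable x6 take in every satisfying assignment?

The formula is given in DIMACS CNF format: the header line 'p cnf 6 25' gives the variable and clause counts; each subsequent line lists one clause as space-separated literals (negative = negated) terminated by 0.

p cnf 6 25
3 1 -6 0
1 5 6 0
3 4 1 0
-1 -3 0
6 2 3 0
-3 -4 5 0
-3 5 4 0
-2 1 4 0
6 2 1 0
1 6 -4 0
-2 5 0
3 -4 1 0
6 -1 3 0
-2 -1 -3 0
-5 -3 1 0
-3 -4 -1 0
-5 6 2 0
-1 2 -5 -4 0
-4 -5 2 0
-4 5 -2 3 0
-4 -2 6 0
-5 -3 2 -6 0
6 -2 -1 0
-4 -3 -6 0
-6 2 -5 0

True

Suppose x6 = False.
Suppose x1 = True.
The clause (¬x3) is unit, so x3 = False.
That conflicts with the unit clause (x3).
Undo x1 and try x1 = False.
The clause (x5) is unit, so x5 = True.
The clause (x2) is unit, so x2 = True.
The clause (x4) is unit, so x4 = True.
That conflicts with the unit clause (¬x4).
Neither x1 = True nor x1 = False works.
So every satisfying assignment has x6 = True.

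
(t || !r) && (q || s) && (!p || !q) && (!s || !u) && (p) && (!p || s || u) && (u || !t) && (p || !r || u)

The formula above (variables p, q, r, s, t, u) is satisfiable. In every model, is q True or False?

False

Suppose q = true.
From the singleton clause (!p), p = false.
That conflicts with the unit clause (p).
So every satisfying assignment has q = False.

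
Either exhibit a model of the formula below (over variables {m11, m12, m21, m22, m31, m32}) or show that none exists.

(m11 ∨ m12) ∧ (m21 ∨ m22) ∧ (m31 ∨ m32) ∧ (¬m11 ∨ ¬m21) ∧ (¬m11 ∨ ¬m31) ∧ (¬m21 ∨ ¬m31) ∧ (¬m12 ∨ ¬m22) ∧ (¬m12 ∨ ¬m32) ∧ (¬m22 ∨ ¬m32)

UNSATISFIABLE

Suppose m11 = True.
Unit clause (¬m21) forces m21 = False.
Unit clause (m22) forces m22 = True.
Unit clause (¬m31) forces m31 = False.
Unit clause (m32) forces m32 = True.
Now (¬m32) is unsatisfied and unit — conflict.
So m11 must be the other value — set m11 = False.
Unit clause (m12) forces m12 = True.
Unit clause (¬m22) forces m22 = False.
Unit clause (m21) forces m21 = True.
Unit clause (¬m31) forces m31 = False.
Unit clause (m32) forces m32 = True.
Now (¬m32) is unsatisfied and unit — conflict.
Neither m11 = True nor m11 = False works.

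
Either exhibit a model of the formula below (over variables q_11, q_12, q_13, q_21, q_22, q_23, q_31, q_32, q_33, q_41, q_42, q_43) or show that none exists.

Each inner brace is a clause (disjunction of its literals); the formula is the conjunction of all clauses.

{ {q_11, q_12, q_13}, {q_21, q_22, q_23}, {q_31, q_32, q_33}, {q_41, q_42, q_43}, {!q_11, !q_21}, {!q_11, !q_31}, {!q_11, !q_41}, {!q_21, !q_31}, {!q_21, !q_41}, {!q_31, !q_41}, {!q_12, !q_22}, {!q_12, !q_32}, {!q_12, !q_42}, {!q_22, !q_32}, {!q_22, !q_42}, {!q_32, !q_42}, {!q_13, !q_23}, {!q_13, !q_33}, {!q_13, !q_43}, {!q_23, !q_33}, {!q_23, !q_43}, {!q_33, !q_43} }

UNSATISFIABLE

Branch on q_11: set q_11 = false.
Branch on q_12: set q_12 = true.
The clause (!q_22) is unit, so q_22 = false.
The clause (!q_32) is unit, so q_32 = false.
The clause (!q_42) is unit, so q_42 = false.
Branch on q_21: set q_21 = true.
The clause (!q_31) is unit, so q_31 = false.
The clause (q_33) is unit, so q_33 = true.
The clause (!q_41) is unit, so q_41 = false.
The clause (q_43) is unit, so q_43 = true.
That conflicts with the unit clause (!q_43).
So q_21 must be the other value — set q_21 = false.
The clause (q_23) is unit, so q_23 = true.
The clause (!q_13) is unit, so q_13 = false.
The clause (!q_33) is unit, so q_33 = false.
The clause (q_31) is unit, so q_31 = true.
The clause (!q_41) is unit, so q_41 = false.
The clause (q_43) is unit, so q_43 = true.
That conflicts with the unit clause (!q_43).
Both values of q_21 lead to a conflict.
So q_12 must be the other value — set q_12 = false.
The clause (q_13) is unit, so q_13 = true.
The clause (!q_23) is unit, so q_23 = false.
The clause (!q_33) is unit, so q_33 = false.
The clause (!q_43) is unit, so q_43 = false.
Branch on q_21: set q_21 = true.
The clause (!q_31) is unit, so q_31 = false.
The clause (q_32) is unit, so q_32 = true.
The clause (!q_41) is unit, so q_41 = false.
The clause (q_42) is unit, so q_42 = true.
That conflicts with the unit clause (!q_42).
So q_21 must be the other value — set q_21 = false.
The clause (q_22) is unit, so q_22 = true.
The clause (!q_32) is unit, so q_32 = false.
The clause (q_31) is unit, so q_31 = true.
The clause (!q_41) is unit, so q_41 = false.
The clause (q_42) is unit, so q_42 = true.
That conflicts with the unit clause (!q_42).
Both values of q_21 lead to a conflict.
Both values of q_12 lead to a conflict.
So q_11 must be the other value — set q_11 = true.
The clause (!q_21) is unit, so q_21 = false.
The clause (!q_31) is unit, so q_31 = false.
The clause (!q_41) is unit, so q_41 = false.
Branch on q_22: set q_22 = true.
The clause (!q_12) is unit, so q_12 = false.
The clause (!q_32) is unit, so q_32 = false.
The clause (q_33) is unit, so q_33 = true.
The clause (!q_42) is unit, so q_42 = false.
The clause (q_43) is unit, so q_43 = true.
That conflicts with the unit clause (!q_43).
So q_22 must be the other value — set q_22 = false.
The clause (q_23) is unit, so q_23 = true.
The clause (!q_13) is unit, so q_13 = false.
The clause (!q_33) is unit, so q_33 = false.
The clause (q_32) is unit, so q_32 = true.
The clause (!q_12) is unit, so q_12 = false.
The clause (!q_42) is unit, so q_42 = false.
The clause (q_43) is unit, so q_43 = true.
That conflicts with the unit clause (!q_43).
Both values of q_22 lead to a conflict.
Both values of q_11 lead to a conflict.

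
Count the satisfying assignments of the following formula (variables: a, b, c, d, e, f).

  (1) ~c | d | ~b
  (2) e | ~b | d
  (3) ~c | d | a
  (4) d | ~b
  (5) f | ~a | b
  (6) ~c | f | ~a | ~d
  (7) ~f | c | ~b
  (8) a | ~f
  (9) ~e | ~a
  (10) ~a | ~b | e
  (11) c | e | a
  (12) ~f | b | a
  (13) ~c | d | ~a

There are 2^6 = 64 truth assignments over (a, b, c, d, e, f).
Split on f. With f = 1, the clauses containing f are satisfied and ~f drops from the rest; 3 of the 2^5 = 32 assignments to the other variables satisfy what remains.
With f = 0, by the same count on the reduced clause set, 7 assignments work.
(One model: a=F, b=F, c=F, d=F, e=T, f=F.)
Total: 3 + 7 = 10.

10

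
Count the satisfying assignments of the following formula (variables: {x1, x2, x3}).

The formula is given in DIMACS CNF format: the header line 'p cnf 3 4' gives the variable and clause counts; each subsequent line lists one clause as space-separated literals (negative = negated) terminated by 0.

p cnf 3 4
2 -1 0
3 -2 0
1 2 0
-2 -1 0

There are 2^3 = 8 truth assignments over (x1, x2, x3).
Check each against the 4 clauses (columns in the order x1, x2, x3):
  F F F  ✗ fails (x1 ∨ x2)
  F F T  ✗ fails (x1 ∨ x2)
  F T F  ✗ fails (x3 ∨ ¬x2)
  F T T  ✓ satisfies all
  T F F  ✗ fails (x2 ∨ ¬x1)
  T F T  ✗ fails (x2 ∨ ¬x1)
  T T F  ✗ fails (x3 ∨ ¬x2)
  T T T  ✗ fails (¬x2 ∨ ¬x1)
1 of the 8 rows is a model.

1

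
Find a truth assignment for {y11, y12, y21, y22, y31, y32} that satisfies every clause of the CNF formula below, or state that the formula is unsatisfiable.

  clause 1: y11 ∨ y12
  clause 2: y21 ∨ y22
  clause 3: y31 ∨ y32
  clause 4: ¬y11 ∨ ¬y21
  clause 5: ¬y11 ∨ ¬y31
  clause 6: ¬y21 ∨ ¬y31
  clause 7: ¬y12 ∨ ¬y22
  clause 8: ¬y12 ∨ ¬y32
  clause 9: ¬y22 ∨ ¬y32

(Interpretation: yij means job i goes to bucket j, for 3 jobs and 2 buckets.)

Branch on y11: set y11 = True.
From the singleton clause (¬y21), y21 = False.
From the singleton clause (y22), y22 = True.
From the singleton clause (¬y31), y31 = False.
From the singleton clause (y32), y32 = True.
But (¬y32) is also a unit clause — contradiction.
Undo y11 and try y11 = False.
From the singleton clause (y12), y12 = True.
From the singleton clause (¬y22), y22 = False.
From the singleton clause (y21), y21 = True.
From the singleton clause (¬y31), y31 = False.
From the singleton clause (y32), y32 = True.
But (¬y32) is also a unit clause — contradiction.
Both values of y11 lead to a conflict.

UNSATISFIABLE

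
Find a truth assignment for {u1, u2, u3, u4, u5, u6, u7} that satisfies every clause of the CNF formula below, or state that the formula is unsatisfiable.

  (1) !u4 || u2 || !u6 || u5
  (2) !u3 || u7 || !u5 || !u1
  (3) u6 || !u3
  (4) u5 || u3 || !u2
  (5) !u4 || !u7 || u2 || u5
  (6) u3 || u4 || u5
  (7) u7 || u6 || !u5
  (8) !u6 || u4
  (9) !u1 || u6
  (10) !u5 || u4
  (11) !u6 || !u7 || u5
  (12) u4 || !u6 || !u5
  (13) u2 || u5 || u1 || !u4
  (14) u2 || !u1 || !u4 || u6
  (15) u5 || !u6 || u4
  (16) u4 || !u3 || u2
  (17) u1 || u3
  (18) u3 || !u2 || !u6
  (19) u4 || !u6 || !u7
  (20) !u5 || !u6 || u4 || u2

u1: false, u2: true, u3: true, u4: true, u5: true, u6: true, u7: true

Case u6 = true:
The clause (u4) is unit, so u4 = true.
Case u2 = true:
The clause (u3) is unit, so u3 = true.
Case u7 = true:
The clause (u5) is unit, so u5 = true.
No clause remains; u1 is free.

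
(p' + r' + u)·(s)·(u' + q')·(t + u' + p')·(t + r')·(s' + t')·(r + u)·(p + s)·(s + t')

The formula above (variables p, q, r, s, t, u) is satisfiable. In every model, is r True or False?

Suppose r = 1.
Unit clause (s) forces s = 1.
Unit clause (t) forces t = 1.
But (t') is also a unit clause — contradiction.
So every satisfying assignment has r = False.

False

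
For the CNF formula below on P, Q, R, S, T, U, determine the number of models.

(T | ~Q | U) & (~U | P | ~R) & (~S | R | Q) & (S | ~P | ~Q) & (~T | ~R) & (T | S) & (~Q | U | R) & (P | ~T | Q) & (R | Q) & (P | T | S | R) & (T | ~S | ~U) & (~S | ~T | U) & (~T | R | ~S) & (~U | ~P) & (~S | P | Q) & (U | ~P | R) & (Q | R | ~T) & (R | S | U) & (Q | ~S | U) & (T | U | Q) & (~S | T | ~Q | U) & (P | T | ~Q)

There are 2^6 = 64 truth assignments over (P, Q, R, S, T, U).
Split on T. With T = 1, the clauses containing T are satisfied and ~T drops from the rest; 1 of the 2^5 = 32 assignments to the other variables satisfy what remains.
With T = 0, by the same count on the reduced clause set, 0 assignments work.
(One model: P=F, Q=T, R=F, S=F, T=T, U=T.)
Total: 1 + 0 = 1.

1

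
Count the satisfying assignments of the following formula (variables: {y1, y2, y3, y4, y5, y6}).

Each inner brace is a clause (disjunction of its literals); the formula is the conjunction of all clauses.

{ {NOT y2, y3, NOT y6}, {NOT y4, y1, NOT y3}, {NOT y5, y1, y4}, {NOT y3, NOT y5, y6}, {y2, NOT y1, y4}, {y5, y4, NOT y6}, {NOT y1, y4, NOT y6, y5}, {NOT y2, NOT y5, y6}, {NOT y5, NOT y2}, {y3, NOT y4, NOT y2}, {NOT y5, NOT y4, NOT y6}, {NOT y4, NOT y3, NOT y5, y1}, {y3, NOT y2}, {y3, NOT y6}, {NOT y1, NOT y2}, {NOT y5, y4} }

There are 2^6 = 64 truth assignments over (y1, y2, y3, y4, y5, y6).
Split on y3. With y3 = true, the clauses containing y3 are satisfied and NOT y3 drops from the rest; 4 of the 2^5 = 32 assignments to the other variables satisfy what remains.
With y3 = false, by the same count on the reduced clause set, 5 assignments work.
(One model: y1=F, y2=F, y3=F, y4=F, y5=F, y6=F.)
Total: 4 + 5 = 9.

9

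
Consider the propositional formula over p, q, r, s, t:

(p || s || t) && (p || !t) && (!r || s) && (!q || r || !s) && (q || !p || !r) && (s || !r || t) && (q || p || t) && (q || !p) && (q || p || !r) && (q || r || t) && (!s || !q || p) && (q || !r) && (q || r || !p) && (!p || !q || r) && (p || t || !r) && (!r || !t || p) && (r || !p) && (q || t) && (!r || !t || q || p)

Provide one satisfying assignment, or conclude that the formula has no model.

p ↦ true,  q ↦ true,  r ↦ true,  s ↦ true,  t ↦ false

Suppose p = true.
Unit clause (q) forces q = true.
Unit clause (r) forces r = true.
Unit clause (s) forces s = true.
All clauses hold; t can take either value.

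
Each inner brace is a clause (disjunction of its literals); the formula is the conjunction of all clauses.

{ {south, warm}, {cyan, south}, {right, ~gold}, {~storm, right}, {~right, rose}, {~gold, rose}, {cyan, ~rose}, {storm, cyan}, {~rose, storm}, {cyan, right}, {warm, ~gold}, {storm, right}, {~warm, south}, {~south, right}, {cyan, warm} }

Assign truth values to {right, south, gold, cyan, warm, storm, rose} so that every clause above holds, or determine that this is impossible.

Try south = 1.
(right) alone gives right = 1.
(rose) alone gives rose = 1.
(cyan) alone gives cyan = 1.
(storm) alone gives storm = 1.
Try warm = 0.
(~gold) alone gives gold = 0.
Every clause now holds.

right: 1, south: 1, gold: 0, cyan: 1, warm: 0, storm: 1, rose: 1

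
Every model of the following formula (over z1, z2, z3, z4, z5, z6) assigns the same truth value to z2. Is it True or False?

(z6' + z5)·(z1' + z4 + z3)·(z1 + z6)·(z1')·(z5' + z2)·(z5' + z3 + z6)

Suppose z2 = 0.
The clause (z1') is unit, so z1 = 0.
The clause (z6) is unit, so z6 = 1.
The clause (z5) is unit, so z5 = 1.
But (z5') is also a unit clause — contradiction.
So every satisfying assignment has z2 = True.

True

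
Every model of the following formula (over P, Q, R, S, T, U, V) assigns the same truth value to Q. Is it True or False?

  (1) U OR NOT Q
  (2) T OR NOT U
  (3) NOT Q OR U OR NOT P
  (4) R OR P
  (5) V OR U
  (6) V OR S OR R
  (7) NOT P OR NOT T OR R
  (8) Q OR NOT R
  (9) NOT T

False

Suppose Q = true.
The clause (U) is unit, so U = true.
The clause (T) is unit, so T = true.
That conflicts with the unit clause (NOT T).
So every satisfying assignment has Q = False.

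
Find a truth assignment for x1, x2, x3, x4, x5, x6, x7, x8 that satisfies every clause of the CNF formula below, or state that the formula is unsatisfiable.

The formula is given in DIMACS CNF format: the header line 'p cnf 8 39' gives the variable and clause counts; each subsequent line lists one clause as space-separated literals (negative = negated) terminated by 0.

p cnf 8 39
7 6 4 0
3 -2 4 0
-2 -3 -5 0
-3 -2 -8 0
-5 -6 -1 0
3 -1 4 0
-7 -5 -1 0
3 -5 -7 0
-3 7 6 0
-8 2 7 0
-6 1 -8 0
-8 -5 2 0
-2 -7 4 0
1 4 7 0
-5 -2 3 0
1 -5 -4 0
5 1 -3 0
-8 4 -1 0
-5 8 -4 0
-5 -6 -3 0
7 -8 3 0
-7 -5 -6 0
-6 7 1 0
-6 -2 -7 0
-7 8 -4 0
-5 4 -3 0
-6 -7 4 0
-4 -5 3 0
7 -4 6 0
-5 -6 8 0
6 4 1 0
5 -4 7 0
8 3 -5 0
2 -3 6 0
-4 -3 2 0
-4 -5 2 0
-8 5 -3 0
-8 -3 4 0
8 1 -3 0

Suppose x7 = True.
Suppose x5 = False.
Suppose x2 = False.
Suppose x1 = True.
Suppose x3 = False.
The clause (x4) is unit, so x4 = True.
The clause (x8) is unit, so x8 = True.
All clauses hold; x6 can take either value.

x1: True, x2: False, x3: False, x4: True, x5: False, x6: False, x7: True, x8: True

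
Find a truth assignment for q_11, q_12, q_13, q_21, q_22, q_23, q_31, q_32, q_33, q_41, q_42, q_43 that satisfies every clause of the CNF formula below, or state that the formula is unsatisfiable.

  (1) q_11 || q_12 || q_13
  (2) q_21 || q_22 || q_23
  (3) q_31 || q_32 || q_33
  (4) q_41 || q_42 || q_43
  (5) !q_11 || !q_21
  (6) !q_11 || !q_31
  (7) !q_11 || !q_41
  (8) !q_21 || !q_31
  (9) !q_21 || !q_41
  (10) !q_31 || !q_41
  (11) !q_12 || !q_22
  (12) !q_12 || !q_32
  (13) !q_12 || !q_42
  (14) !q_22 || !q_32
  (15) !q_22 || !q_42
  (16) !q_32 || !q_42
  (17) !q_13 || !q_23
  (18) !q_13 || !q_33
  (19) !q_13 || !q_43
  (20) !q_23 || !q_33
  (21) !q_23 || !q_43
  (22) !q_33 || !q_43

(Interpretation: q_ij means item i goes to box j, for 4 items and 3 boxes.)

Branch on q_11: set q_11 = false.
Branch on q_12: set q_12 = true.
Unit clause (!q_22) forces q_22 = false.
Unit clause (!q_32) forces q_32 = false.
Unit clause (!q_42) forces q_42 = false.
Branch on q_21: set q_21 = true.
Unit clause (!q_31) forces q_31 = false.
Unit clause (q_33) forces q_33 = true.
Unit clause (!q_41) forces q_41 = false.
Unit clause (q_43) forces q_43 = true.
Now (!q_43) is unsatisfied and unit — conflict.
Undo q_21 and try q_21 = false.
Unit clause (q_23) forces q_23 = true.
Unit clause (!q_13) forces q_13 = false.
Unit clause (!q_33) forces q_33 = false.
Unit clause (q_31) forces q_31 = true.
Unit clause (!q_41) forces q_41 = false.
Unit clause (q_43) forces q_43 = true.
Now (!q_43) is unsatisfied and unit — conflict.
Neither q_21 = true nor q_21 = false works.
Undo q_12 and try q_12 = false.
Unit clause (q_13) forces q_13 = true.
Unit clause (!q_23) forces q_23 = false.
Unit clause (!q_33) forces q_33 = false.
Unit clause (!q_43) forces q_43 = false.
Branch on q_21: set q_21 = true.
Unit clause (!q_31) forces q_31 = false.
Unit clause (q_32) forces q_32 = true.
Unit clause (!q_41) forces q_41 = false.
Unit clause (q_42) forces q_42 = true.
Now (!q_42) is unsatisfied and unit — conflict.
Undo q_21 and try q_21 = false.
Unit clause (q_22) forces q_22 = true.
Unit clause (!q_32) forces q_32 = false.
Unit clause (q_31) forces q_31 = true.
Unit clause (!q_41) forces q_41 = false.
Unit clause (q_42) forces q_42 = true.
Now (!q_42) is unsatisfied and unit — conflict.
Neither q_21 = true nor q_21 = false works.
Neither q_12 = true nor q_12 = false works.
Undo q_11 and try q_11 = true.
Unit clause (!q_21) forces q_21 = false.
Unit clause (!q_31) forces q_31 = false.
Unit clause (!q_41) forces q_41 = false.
Branch on q_22: set q_22 = true.
Unit clause (!q_12) forces q_12 = false.
Unit clause (!q_32) forces q_32 = false.
Unit clause (q_33) forces q_33 = true.
Unit clause (!q_42) forces q_42 = false.
Unit clause (q_43) forces q_43 = true.
Now (!q_43) is unsatisfied and unit — conflict.
Undo q_22 and try q_22 = false.
Unit clause (q_23) forces q_23 = true.
Unit clause (!q_13) forces q_13 = false.
Unit clause (!q_33) forces q_33 = false.
Unit clause (q_32) forces q_32 = true.
Unit clause (!q_12) forces q_12 = false.
Unit clause (!q_42) forces q_42 = false.
Unit clause (q_43) forces q_43 = true.
Now (!q_43) is unsatisfied and unit — conflict.
Neither q_22 = true nor q_22 = false works.
Neither q_11 = true nor q_11 = false works.

UNSATISFIABLE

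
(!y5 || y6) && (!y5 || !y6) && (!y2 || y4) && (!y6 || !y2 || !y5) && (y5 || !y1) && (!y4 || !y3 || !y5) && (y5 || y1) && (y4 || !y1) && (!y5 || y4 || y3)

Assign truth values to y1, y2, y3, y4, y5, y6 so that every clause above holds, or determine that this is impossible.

UNSATISFIABLE

Try y5 = false.
From the singleton clause (!y1), y1 = false.
That conflicts with the unit clause (y1).
Backtrack on y5: now try y5 = true.
From the singleton clause (y6), y6 = true.
That conflicts with the unit clause (!y6).
Both values of y5 lead to a conflict.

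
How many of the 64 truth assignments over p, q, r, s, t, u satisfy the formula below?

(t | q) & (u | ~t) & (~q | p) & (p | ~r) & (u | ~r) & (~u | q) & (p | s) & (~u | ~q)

2

There are 2^6 = 64 truth assignments over (p, q, r, s, t, u).
Split on u. With u = 1, the clauses containing u are satisfied and ~u drops from the rest; 0 of the 2^5 = 32 assignments to the other variables satisfy what remains.
With u = 0, by the same count on the reduced clause set, 2 assignments work.
(One model: p=T, q=T, r=F, s=F, t=F, u=F.)
Total: 0 + 2 = 2.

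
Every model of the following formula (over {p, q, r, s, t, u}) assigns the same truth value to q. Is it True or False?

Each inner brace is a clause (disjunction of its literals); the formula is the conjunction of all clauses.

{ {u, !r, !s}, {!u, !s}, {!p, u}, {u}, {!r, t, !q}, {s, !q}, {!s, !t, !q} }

Suppose q = true.
The clause (u) is unit, so u = true.
The clause (!s) is unit, so s = false.
Now (s) is unsatisfied and unit — conflict.
So every satisfying assignment has q = False.

False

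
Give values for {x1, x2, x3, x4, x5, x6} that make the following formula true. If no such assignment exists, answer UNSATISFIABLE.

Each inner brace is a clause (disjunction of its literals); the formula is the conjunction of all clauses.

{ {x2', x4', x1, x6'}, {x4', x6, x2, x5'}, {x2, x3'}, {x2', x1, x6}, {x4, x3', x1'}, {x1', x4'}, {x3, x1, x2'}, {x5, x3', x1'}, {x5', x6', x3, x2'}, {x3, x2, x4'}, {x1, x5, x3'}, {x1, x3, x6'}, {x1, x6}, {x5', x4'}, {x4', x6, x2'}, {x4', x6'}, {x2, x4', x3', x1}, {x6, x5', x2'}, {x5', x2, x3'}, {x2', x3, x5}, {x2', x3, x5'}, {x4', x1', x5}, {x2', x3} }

x1: 1,  x2: 0,  x3: 0,  x4: 0,  x5: 0,  x6: 1

Branch on x2: set x2 = 0.
(x3') alone gives x3 = 0.
(x4') alone gives x4 = 0.
Branch on x1: set x1 = 1.
No clause remains; x5, x6 are free.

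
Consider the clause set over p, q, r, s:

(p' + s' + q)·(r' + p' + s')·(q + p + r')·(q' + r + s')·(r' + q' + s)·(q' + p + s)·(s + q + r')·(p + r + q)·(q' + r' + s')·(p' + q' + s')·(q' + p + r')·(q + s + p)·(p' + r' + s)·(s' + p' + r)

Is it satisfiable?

Yes, satisfiable

Branch on p: set p = 1.
Branch on s: set s = 0.
Unit clause (r') forces r = 0.
Every clause is now satisfied; q is unconstrained.
A satisfying assignment: p=1, q=1, r=0, s=0.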